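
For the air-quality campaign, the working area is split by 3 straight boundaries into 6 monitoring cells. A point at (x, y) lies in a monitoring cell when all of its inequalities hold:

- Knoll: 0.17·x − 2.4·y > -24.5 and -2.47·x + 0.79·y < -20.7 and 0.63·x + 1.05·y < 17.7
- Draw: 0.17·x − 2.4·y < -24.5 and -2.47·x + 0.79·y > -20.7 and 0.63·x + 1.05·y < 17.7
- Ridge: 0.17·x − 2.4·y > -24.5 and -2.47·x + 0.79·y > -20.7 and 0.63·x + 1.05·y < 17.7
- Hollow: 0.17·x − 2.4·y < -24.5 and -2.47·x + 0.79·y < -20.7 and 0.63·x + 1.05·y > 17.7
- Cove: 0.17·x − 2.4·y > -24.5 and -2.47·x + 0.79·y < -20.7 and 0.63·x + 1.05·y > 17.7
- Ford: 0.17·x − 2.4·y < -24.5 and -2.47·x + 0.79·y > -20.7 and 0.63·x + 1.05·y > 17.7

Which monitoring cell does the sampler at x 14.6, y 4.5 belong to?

0.17·14.6 − 2.4·4.5 = -8.318, which is > -24.5
-2.47·14.6 + 0.79·4.5 = -32.507, which is < -20.7
0.63·14.6 + 1.05·4.5 = 13.923, which is < 17.7
This sign pattern matches Knoll.

Knoll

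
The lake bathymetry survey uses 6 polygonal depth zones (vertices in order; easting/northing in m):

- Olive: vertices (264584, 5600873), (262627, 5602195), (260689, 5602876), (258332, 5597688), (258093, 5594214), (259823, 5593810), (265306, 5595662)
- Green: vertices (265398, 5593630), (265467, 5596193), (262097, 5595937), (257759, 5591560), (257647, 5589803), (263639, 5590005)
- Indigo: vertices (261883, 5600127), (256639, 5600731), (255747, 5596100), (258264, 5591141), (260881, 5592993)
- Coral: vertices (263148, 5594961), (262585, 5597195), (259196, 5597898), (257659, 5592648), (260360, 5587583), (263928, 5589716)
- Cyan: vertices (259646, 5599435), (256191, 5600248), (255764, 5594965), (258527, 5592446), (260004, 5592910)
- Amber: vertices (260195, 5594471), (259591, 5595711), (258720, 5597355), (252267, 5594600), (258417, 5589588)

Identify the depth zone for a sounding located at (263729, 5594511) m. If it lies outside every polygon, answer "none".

Green

Cast a ray rightward from (263729, 5594511). For each polygon, the edges (by vertex number in listed order) whose endpoints lie on opposite sides of northing = 5594511, where each meets that height, and whether that is right or left of the point:
Olive: 4–5 at easting≈258113.4 (left), 6–7 at easting≈261898.4 (left) → 0 crossings.
Green: 1–2 at easting≈265421.7 (right), 3–4 at easting≈260683.7 (left) → 1 crossing.
Indigo: 3–4 at easting≈256553.5 (left), 5–1 at easting≈261094.2 (left) → 0 crossings.
Coral: 3–4 at easting≈258204.4 (left), 6–1 at easting≈263214.9 (left) → 0 crossings.
Cyan: 3–4 at easting≈256262.0 (left), 5–1 at easting≈259916.2 (left) → 0 crossings.
Amber: 1–2 at easting≈260175.5 (left), 4–5 at easting≈252376.2 (left) → 0 crossings.
Only Green has an odd count, so the point is inside Green.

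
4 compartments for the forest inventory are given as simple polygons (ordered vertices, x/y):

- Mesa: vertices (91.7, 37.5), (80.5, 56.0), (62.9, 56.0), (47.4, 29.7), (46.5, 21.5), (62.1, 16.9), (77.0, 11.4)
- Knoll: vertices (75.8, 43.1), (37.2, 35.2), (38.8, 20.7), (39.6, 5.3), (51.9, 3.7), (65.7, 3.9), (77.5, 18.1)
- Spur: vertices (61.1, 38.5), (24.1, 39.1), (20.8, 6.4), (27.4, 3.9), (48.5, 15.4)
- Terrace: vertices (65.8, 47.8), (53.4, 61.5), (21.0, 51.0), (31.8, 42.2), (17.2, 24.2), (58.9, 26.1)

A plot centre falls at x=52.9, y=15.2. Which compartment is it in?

Knoll

Cast a ray rightward from (52.9, 15.2). For each polygon, the edges (by vertex number in listed order) whose endpoints lie on opposite sides of y = 15.2, where each meets that height, and whether that is right or left of the point:
Mesa: 6–7 at x≈66.71 (right), 7–1 at x≈79.14 (right) → 2 crossings.
Knoll: 3–4 at x≈39.09 (left), 6–7 at x≈75.09 (right) → 1 crossing.
Spur: 2–3 at x≈21.69 (left), 4–5 at x≈48.13 (left) → 0 crossings.
Terrace: no edge straddles that height → 0 crossings.
Only Knoll has an odd count, so the point is inside Knoll.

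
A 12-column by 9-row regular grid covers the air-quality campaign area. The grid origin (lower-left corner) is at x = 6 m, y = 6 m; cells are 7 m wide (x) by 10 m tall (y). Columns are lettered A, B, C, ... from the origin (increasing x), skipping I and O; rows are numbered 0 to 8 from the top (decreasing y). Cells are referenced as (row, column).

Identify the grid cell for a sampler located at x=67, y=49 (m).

Column index: ⌊(67 − 6) / 7⌋ = ⌊8.714⌋ = 8 → column J
Row offset from origin: ⌊(49 − 6) / 10⌋ = ⌊4.300⌋ = 4 → row 4 (counted from top)

(4, J)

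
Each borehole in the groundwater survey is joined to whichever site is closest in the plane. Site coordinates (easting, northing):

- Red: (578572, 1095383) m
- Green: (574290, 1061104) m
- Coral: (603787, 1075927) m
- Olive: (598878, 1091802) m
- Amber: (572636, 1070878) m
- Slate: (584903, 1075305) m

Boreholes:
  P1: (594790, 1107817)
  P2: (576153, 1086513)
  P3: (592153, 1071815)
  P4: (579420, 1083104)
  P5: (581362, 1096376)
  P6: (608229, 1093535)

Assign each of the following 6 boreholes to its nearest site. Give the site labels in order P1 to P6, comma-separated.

Olive, Red, Slate, Slate, Red, Olive

P1 → Olive (d²=273191969.00)
P2 → Red (d²=84528461.00)
P3 → Slate (d²=64742600.00)
P4 → Slate (d²=90887690.00)
P5 → Red (d²=8770149.00)
P6 → Olive (d²=90444490.00)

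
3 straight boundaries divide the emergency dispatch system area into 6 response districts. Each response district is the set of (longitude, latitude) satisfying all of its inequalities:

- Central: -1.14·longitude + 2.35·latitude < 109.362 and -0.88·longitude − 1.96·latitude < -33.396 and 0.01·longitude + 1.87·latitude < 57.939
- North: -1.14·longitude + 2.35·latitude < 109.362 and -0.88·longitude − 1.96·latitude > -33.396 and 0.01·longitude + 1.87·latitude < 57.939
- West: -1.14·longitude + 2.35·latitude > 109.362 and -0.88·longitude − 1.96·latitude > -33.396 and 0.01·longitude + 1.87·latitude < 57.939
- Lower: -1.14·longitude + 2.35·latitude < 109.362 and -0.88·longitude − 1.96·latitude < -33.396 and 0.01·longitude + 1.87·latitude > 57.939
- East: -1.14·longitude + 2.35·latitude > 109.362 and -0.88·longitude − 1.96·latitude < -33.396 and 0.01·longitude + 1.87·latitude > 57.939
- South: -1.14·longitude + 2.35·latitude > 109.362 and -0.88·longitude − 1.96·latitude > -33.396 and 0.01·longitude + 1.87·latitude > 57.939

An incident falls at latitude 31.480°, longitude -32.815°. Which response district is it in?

-1.14·-32.815 + 2.35·31.480 = 111.387, which is > 109.362
-0.88·-32.815 − 1.96·31.480 = -32.824, which is > -33.396
0.01·-32.815 + 1.87·31.480 = 58.539, which is > 57.939
This sign pattern matches South.

South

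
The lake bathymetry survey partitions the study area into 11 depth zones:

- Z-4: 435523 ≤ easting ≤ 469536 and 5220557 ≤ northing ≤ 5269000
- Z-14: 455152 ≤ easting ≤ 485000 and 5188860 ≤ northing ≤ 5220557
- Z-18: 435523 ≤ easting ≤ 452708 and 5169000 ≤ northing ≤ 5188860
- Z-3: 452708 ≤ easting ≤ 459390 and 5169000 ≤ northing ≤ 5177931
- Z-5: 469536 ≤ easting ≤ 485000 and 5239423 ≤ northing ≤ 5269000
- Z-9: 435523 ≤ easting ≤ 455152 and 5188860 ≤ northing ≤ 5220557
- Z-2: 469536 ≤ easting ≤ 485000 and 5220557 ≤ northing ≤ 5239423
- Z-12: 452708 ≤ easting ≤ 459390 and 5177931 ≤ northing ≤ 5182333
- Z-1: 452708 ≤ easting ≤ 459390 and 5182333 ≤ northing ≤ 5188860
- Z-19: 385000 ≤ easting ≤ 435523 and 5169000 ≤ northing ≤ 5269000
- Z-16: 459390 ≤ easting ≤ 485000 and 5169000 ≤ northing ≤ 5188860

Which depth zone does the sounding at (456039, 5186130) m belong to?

The point has easting = 456039 and northing = 5186130.
Only Z-1 satisfies 452708 ≤ easting ≤ 459390 and 5182333 ≤ northing ≤ 5188860.

Z-1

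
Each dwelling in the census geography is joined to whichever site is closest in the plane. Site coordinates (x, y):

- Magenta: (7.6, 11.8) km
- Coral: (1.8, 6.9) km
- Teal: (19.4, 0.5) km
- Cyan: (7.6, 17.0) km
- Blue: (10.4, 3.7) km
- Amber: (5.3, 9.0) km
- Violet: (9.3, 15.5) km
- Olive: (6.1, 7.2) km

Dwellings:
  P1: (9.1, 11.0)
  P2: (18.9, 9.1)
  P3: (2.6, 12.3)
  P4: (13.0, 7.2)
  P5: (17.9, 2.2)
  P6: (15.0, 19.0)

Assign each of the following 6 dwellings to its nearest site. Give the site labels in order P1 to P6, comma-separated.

P1 → Magenta (d²=2.89)
P2 → Teal (d²=74.21)
P3 → Amber (d²=18.18)
P4 → Blue (d²=19.01)
P5 → Teal (d²=5.14)
P6 → Violet (d²=44.74)

Magenta, Teal, Amber, Blue, Teal, Violet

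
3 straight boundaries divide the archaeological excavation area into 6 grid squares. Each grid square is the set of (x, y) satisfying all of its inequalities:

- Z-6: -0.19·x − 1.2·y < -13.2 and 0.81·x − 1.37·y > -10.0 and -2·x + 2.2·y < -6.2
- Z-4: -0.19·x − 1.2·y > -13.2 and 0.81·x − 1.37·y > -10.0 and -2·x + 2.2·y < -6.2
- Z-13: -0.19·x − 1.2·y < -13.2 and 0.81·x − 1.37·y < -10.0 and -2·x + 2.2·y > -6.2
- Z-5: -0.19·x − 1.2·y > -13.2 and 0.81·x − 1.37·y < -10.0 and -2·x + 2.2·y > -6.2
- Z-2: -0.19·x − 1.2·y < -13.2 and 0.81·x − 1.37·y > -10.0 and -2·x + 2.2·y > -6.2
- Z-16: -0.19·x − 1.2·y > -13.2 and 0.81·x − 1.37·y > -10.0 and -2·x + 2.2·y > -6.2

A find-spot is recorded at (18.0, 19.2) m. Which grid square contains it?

-0.19·18.0 − 1.2·19.2 = -26.460, which is < -13.2
0.81·18.0 − 1.37·19.2 = -11.724, which is < -10.0
-2·18.0 + 2.2·19.2 = 6.240, which is > -6.2
This sign pattern matches Z-13.

Z-13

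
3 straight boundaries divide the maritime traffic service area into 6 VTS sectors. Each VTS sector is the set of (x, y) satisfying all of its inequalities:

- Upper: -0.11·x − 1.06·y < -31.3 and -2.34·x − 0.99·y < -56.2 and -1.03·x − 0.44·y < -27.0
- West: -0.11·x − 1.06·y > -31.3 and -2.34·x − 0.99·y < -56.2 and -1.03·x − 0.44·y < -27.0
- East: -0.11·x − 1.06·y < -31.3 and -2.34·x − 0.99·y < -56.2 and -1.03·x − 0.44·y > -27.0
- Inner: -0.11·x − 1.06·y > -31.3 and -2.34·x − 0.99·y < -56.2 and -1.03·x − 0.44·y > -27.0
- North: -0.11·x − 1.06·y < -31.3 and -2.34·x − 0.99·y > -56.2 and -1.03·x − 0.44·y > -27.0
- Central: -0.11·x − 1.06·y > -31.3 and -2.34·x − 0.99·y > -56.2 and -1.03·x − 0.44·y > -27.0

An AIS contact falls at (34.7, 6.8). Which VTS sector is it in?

West

-0.11·34.7 − 1.06·6.8 = -11.025, which is > -31.3
-2.34·34.7 − 0.99·6.8 = -87.930, which is < -56.2
-1.03·34.7 − 0.44·6.8 = -38.733, which is < -27.0
This sign pattern matches West.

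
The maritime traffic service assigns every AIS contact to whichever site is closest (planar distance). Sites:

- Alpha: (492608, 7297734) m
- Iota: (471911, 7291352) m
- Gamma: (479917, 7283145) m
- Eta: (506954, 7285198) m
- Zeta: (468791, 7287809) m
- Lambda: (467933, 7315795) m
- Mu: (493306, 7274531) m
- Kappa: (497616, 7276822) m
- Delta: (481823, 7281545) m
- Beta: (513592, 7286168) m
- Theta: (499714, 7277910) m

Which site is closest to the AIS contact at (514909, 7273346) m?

Beta

Squared distances to each site:
Alpha: 1092109145.000; Iota: 2173044040.000; Gamma: 1320460465.000; Eta: 203751929.000; Zeta: 2336048293.000; Lambda: 4008662177.000; Mu: 468093834.000; Kappa: 311130425.000; Delta: 1161906997.000; Beta: 166138173.000; Theta: 251718121.000.
Minimum at Beta.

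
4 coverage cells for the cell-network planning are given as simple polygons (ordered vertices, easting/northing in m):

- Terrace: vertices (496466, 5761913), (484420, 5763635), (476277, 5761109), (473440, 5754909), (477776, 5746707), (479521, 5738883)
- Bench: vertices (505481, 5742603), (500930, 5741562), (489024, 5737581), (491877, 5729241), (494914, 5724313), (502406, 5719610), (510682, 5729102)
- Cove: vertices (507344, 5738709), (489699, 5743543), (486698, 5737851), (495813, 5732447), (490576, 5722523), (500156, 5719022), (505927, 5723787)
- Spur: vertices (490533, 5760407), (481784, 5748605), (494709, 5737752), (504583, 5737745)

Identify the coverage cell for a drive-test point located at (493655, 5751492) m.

Spur

Cast a ray rightward from (493655, 5751492). For each polygon, the edges (by vertex number in listed order) whose endpoints lie on opposite sides of northing = 5751492, where each meets that height, and whether that is right or left of the point:
Terrace: 4–5 at easting≈475246.4 (left), 6–1 at easting≈488798.4 (left) → 0 crossings.
Bench: no edge straddles that height → 0 crossings.
Cove: no edge straddles that height → 0 crossings.
Spur: 1–2 at easting≈483924.2 (left), 4–1 at easting≈496060.1 (right) → 1 crossing.
Only Spur has an odd count, so the point is inside Spur.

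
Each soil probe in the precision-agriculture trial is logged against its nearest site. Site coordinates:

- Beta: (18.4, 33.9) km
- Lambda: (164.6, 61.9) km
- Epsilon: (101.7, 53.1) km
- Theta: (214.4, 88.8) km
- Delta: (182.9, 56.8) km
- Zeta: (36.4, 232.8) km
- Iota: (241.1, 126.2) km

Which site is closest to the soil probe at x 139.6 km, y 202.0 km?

Zeta

Squared distances to each site:
Beta: 42947.050; Lambda: 20253.010; Epsilon: 23607.620; Theta: 18409.280; Delta: 22957.930; Zeta: 11598.880; Iota: 16047.890.
Minimum at Zeta.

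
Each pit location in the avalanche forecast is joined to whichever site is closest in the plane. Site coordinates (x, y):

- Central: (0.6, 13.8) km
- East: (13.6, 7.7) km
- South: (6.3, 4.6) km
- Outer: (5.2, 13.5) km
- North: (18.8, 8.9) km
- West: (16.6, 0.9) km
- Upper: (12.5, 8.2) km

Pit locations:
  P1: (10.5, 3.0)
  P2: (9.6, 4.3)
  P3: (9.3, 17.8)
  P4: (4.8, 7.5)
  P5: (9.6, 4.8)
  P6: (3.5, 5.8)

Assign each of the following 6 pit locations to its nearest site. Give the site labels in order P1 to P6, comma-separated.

South, South, Outer, South, South, South

P1 → South (d²=20.20)
P2 → South (d²=10.98)
P3 → Outer (d²=35.30)
P4 → South (d²=10.66)
P5 → South (d²=10.93)
P6 → South (d²=9.28)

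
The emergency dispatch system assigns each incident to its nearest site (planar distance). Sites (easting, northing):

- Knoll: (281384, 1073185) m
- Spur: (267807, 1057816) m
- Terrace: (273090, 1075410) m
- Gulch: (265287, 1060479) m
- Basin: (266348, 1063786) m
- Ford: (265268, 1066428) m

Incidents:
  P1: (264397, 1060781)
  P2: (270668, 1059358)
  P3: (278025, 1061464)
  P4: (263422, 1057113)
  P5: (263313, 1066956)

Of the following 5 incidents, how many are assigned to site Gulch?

P1 → Gulch
P2 → Spur
P3 → Spur
P4 → Gulch
P5 → Ford
2 of the 5 go to Gulch.

2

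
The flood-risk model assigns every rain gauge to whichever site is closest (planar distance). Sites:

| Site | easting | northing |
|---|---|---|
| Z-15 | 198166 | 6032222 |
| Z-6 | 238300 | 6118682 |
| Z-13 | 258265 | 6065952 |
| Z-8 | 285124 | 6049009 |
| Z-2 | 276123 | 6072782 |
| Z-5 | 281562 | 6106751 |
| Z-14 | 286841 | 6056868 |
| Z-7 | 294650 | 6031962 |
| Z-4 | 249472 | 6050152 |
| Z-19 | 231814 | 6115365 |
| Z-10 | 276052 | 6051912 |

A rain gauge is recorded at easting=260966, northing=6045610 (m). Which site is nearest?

Z-4

Squared distances to each site:
Z-15: 4123078544.000; Z-6: 5853264740.000; Z-13: 421092365.000; Z-8: 595162165.000; Z-2: 968052233.000; Z-5: 4162417097.000; Z-14: 796258189.000; Z-7: 1320879760.000; Z-4: 152741800.000; Z-19: 5715599129.000; Z-10: 267302600.000.
Minimum at Z-4.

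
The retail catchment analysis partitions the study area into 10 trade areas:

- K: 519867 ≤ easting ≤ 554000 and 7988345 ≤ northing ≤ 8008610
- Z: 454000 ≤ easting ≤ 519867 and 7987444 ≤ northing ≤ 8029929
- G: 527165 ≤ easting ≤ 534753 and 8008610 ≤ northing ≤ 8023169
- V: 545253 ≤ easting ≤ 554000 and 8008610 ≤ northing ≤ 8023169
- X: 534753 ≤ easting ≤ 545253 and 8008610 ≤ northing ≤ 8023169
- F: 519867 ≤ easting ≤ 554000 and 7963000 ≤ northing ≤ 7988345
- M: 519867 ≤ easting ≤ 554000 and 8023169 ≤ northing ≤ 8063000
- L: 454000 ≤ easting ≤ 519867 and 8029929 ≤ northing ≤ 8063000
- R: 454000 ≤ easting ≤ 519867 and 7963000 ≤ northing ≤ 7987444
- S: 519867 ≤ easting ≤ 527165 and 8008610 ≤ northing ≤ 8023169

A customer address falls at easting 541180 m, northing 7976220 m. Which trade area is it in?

The point has easting = 541180 and northing = 7976220.
Only F satisfies 519867 ≤ easting ≤ 554000 and 7963000 ≤ northing ≤ 7988345.

F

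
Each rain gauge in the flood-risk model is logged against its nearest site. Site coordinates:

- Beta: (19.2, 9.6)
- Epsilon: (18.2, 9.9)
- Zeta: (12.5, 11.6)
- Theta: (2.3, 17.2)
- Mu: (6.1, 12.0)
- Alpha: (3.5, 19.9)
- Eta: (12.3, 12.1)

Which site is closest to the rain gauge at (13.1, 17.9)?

Squared distances to each site:
Beta: 106.100; Epsilon: 90.010; Zeta: 40.050; Theta: 117.130; Mu: 83.810; Alpha: 96.160; Eta: 34.280.
Minimum at Eta.

Eta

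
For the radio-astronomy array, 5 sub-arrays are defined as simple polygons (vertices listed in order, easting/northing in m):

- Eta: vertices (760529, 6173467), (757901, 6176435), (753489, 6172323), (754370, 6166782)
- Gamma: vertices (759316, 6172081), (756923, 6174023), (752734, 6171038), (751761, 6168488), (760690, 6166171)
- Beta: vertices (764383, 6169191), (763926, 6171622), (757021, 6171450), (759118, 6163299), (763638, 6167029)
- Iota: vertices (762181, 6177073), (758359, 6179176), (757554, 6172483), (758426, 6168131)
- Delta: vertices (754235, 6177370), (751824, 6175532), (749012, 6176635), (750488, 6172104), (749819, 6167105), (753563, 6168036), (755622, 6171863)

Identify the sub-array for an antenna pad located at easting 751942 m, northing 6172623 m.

Delta

Cast a ray rightward from (751942, 6172623). For each polygon, the edges (by vertex number in listed order) whose endpoints lie on opposite sides of northing = 6172623, where each meets that height, and whether that is right or left of the point:
Eta: 2–3 at easting≈753810.9 (right), 4–1 at easting≈759751.4 (right) → 2 crossings.
Gamma: 1–2 at easting≈758648.1 (right), 2–3 at easting≈754958.3 (right) → 2 crossings.
Beta: no edge straddles that height → 0 crossings.
Iota: 2–3 at easting≈757570.8 (right), 4–1 at easting≈760312.3 (right) → 2 crossings.
Delta: 3–4 at easting≈750318.9 (left), 7–1 at easting≈755430.6 (right) → 1 crossing.
Only Delta has an odd count, so the point is inside Delta.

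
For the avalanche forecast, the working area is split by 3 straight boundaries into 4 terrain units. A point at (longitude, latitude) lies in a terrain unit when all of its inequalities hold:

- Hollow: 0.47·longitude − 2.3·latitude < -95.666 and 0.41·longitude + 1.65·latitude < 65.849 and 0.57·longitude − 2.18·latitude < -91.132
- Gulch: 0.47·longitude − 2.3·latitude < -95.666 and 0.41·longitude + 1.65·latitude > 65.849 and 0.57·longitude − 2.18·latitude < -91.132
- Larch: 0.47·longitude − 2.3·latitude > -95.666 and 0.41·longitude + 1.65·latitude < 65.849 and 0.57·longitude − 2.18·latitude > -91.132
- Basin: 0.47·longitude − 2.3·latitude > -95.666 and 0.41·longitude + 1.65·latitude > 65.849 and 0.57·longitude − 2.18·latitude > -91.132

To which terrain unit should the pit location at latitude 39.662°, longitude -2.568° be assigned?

0.47·-2.568 − 2.3·39.662 = -92.430, which is > -95.666
0.41·-2.568 + 1.65·39.662 = 64.389, which is < 65.849
0.57·-2.568 − 2.18·39.662 = -87.927, which is > -91.132
This sign pattern matches Larch.

Larch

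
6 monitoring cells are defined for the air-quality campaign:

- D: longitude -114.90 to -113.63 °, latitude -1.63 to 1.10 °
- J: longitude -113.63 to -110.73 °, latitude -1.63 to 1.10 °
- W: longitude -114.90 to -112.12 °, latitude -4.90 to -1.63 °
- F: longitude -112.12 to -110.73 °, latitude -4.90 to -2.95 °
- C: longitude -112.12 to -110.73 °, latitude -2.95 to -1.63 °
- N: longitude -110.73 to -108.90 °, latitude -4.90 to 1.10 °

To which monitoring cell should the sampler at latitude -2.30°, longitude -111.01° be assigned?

C

The point has longitude = -111.01 and latitude = -2.30.
Only C satisfies -112.12 ≤ longitude ≤ -110.73 and -2.95 ≤ latitude ≤ -1.63.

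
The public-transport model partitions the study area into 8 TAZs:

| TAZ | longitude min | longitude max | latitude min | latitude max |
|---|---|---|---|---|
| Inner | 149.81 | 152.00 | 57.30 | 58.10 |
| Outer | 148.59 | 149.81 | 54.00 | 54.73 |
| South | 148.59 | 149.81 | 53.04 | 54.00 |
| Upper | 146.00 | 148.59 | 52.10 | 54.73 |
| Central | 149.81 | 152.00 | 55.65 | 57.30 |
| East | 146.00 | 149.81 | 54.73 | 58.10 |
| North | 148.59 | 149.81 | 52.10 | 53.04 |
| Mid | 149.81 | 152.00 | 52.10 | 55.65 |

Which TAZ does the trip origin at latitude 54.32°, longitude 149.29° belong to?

Outer

The point has longitude = 149.29 and latitude = 54.32.
Only Outer satisfies 148.59 ≤ longitude ≤ 149.81 and 54.00 ≤ latitude ≤ 54.73.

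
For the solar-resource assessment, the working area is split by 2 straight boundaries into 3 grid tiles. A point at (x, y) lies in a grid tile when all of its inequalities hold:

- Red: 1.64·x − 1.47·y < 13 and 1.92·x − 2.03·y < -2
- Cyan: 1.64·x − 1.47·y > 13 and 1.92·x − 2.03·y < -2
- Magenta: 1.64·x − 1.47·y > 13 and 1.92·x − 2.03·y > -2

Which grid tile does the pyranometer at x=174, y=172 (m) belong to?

Cyan

1.64·174 − 1.47·172 = 32.520, which is > 13
1.92·174 − 2.03·172 = -15.080, which is < -2
This sign pattern matches Cyan.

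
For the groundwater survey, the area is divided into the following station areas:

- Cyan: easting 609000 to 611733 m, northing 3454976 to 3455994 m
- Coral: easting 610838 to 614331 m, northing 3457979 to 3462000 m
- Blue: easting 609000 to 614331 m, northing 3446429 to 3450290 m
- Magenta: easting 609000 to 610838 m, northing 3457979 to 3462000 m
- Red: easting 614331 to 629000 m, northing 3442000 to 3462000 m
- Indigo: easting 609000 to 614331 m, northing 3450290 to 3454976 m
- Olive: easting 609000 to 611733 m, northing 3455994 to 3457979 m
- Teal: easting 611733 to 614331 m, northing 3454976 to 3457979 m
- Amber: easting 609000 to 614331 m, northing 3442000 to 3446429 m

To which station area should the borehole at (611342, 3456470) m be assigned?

Olive

The point has easting = 611342 and northing = 3456470.
Only Olive satisfies 609000 ≤ easting ≤ 611733 and 3455994 ≤ northing ≤ 3457979.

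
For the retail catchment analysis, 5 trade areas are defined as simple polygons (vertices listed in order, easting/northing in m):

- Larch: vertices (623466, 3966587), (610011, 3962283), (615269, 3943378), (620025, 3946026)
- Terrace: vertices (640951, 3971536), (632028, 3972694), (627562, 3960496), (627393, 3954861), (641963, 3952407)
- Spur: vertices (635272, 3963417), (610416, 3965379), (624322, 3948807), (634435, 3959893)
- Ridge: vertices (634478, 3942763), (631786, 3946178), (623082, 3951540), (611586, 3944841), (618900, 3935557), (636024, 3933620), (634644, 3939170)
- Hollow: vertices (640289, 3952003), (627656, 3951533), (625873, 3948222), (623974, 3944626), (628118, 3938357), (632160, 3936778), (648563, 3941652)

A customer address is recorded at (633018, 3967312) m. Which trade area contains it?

Terrace

Cast a ray rightward from (633018, 3967312). For each polygon, the edges (by vertex number in listed order) whose endpoints lie on opposite sides of northing = 3967312, where each meets that height, and whether that is right or left of the point:
Larch: no edge straddles that height → 0 crossings.
Terrace: 2–3 at easting≈630057.5 (left), 5–1 at easting≈641174.5 (right) → 1 crossing.
Spur: no edge straddles that height → 0 crossings.
Ridge: no edge straddles that height → 0 crossings.
Hollow: no edge straddles that height → 0 crossings.
Only Terrace has an odd count, so the point is inside Terrace.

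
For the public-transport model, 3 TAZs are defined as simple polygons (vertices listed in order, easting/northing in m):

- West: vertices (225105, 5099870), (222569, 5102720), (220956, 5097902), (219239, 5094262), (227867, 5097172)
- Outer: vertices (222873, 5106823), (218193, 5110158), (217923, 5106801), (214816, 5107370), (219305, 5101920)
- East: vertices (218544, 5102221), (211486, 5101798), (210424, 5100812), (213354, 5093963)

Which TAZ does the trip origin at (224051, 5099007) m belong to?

Cast a ray rightward from (224051, 5099007). For each polygon, the edges (by vertex number in listed order) whose endpoints lie on opposite sides of northing = 5099007, where each meets that height, and whether that is right or left of the point:
West: 2–3 at easting≈221325.9 (left), 5–1 at easting≈225988.5 (right) → 1 crossing.
Outer: no edge straddles that height → 0 crossings.
East: 3–4 at easting≈211196.2 (left), 4–1 at easting≈216524.1 (left) → 0 crossings.
Only West has an odd count, so the point is inside West.

West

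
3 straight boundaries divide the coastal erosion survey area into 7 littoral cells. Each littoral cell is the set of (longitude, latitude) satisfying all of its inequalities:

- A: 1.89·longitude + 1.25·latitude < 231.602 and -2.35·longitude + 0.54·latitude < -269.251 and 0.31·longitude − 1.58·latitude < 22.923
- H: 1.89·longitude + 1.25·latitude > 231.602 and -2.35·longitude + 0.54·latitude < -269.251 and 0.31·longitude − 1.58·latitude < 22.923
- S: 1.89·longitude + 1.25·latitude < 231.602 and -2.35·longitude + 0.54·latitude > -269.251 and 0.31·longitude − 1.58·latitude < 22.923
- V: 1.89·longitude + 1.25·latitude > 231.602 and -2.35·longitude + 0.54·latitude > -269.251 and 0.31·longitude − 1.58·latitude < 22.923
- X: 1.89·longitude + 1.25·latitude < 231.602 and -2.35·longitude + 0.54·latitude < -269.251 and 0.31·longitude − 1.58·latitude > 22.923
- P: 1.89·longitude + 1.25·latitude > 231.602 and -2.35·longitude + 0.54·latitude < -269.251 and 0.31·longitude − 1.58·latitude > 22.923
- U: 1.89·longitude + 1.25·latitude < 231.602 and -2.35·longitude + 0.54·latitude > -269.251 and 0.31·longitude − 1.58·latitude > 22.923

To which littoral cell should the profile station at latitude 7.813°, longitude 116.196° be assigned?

1.89·116.196 + 1.25·7.813 = 229.377, which is < 231.602
-2.35·116.196 + 0.54·7.813 = -268.842, which is > -269.251
0.31·116.196 − 1.58·7.813 = 23.676, which is > 22.923
This sign pattern matches U.

U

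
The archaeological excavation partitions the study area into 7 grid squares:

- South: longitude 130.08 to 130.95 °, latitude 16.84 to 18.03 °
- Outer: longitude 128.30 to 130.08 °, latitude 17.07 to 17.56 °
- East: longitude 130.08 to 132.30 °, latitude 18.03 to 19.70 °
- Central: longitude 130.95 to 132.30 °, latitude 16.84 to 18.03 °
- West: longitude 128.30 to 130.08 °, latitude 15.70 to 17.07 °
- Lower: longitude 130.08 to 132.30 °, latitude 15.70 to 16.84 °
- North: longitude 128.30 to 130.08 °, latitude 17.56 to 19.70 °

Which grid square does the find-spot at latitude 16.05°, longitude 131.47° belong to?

The point has longitude = 131.47 and latitude = 16.05.
Only Lower satisfies 130.08 ≤ longitude ≤ 132.30 and 15.70 ≤ latitude ≤ 16.84.

Lower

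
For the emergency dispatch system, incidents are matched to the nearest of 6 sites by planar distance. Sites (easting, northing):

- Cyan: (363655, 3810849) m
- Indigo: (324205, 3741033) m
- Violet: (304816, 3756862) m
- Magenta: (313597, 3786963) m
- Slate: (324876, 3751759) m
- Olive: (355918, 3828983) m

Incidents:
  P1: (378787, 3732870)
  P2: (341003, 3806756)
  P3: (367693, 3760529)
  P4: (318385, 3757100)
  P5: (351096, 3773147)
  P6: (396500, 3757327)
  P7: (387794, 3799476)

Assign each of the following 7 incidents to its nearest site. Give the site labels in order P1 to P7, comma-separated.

P1 → Indigo (d²=3045829293.00)
P2 → Cyan (d²=529865753.00)
P3 → Slate (d²=1910208389.00)
P4 → Slate (d²=70659362.00)
P5 → Slate (d²=1144934944.00)
P6 → Cyan (d²=3943398509.00)
P7 → Cyan (d²=712036450.00)

Indigo, Cyan, Slate, Slate, Slate, Cyan, Cyan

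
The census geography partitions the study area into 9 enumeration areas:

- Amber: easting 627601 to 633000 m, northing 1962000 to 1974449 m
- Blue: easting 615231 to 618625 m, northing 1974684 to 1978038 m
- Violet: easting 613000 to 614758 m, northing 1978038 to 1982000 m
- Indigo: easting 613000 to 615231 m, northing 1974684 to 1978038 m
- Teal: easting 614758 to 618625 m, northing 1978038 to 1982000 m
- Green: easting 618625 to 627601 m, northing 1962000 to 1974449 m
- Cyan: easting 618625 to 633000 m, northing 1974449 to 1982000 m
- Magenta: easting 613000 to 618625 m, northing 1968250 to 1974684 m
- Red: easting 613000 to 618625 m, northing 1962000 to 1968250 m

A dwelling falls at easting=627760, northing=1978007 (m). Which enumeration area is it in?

The point has easting = 627760 and northing = 1978007.
Only Cyan satisfies 618625 ≤ easting ≤ 633000 and 1974449 ≤ northing ≤ 1982000.

Cyan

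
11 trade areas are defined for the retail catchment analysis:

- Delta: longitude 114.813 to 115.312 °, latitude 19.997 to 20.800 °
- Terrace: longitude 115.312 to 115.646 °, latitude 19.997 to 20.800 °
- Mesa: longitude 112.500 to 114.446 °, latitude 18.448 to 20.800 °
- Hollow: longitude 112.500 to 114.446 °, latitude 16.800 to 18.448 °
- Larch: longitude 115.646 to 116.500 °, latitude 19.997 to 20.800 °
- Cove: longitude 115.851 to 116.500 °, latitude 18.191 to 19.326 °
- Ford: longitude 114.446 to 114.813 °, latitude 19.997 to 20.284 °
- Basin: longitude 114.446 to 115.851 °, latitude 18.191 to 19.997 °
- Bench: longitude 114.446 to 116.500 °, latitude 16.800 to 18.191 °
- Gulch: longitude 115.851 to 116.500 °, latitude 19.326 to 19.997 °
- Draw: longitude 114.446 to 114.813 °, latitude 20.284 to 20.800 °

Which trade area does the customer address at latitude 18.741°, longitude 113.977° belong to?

Mesa

The point has longitude = 113.977 and latitude = 18.741.
Only Mesa satisfies 112.500 ≤ longitude ≤ 114.446 and 18.448 ≤ latitude ≤ 20.800.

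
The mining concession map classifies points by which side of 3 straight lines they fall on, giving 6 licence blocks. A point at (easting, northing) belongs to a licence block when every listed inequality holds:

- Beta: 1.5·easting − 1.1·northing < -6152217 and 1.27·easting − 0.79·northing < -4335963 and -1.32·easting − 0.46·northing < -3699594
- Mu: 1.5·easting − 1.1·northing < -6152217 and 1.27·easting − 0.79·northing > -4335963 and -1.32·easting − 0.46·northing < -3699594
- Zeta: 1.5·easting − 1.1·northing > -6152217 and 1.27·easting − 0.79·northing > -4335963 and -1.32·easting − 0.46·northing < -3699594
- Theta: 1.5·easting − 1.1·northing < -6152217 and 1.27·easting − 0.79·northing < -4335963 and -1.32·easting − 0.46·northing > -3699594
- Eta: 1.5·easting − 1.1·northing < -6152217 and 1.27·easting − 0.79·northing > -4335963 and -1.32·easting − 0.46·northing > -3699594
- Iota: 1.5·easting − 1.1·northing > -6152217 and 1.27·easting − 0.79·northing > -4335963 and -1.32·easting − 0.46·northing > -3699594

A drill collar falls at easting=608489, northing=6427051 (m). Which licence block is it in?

Mu

1.5·608489 − 1.1·6427051 = -6157022.600, which is < -6152217
1.27·608489 − 0.79·6427051 = -4304589.260, which is > -4335963
-1.32·608489 − 0.46·6427051 = -3759648.940, which is < -3699594
This sign pattern matches Mu.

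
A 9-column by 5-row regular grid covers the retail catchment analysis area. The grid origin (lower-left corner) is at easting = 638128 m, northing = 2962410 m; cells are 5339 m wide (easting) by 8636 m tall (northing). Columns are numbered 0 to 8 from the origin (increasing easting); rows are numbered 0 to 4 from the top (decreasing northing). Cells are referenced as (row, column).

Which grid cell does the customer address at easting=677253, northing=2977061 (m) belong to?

(3, 7)

Column index: ⌊(677253 − 638128) / 5339⌋ = ⌊7.328⌋ = 7
Row offset from origin: ⌊(2977061 − 2962410) / 8636⌋ = ⌊1.697⌋ = 1 → row 3 (counted from top)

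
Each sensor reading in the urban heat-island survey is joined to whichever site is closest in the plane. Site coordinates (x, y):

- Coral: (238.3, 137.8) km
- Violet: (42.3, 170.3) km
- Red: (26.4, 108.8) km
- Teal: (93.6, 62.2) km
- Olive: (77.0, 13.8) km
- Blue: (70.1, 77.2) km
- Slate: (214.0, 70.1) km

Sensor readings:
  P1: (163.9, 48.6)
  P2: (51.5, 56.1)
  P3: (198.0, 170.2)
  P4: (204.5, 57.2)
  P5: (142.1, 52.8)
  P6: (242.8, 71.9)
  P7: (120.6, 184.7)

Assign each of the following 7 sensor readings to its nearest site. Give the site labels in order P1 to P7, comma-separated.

Slate, Blue, Coral, Slate, Teal, Slate, Violet

P1 → Slate (d²=2972.26)
P2 → Blue (d²=791.17)
P3 → Coral (d²=2673.85)
P4 → Slate (d²=256.66)
P5 → Teal (d²=2440.61)
P6 → Slate (d²=832.68)
P7 → Violet (d²=6338.25)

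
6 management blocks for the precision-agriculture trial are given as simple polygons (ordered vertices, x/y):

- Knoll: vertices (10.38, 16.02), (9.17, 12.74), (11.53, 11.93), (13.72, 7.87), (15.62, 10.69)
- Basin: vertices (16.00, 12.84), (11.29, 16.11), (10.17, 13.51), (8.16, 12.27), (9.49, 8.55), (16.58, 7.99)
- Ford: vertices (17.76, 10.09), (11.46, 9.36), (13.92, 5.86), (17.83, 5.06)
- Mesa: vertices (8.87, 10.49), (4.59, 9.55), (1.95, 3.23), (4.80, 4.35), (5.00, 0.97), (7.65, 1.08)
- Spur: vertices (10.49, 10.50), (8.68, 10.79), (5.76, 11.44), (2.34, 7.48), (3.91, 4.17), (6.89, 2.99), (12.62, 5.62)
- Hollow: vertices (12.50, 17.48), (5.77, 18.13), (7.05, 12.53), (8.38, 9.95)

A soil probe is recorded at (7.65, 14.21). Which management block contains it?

Hollow

Cast a ray rightward from (7.65, 14.21). For each polygon, the edges (by vertex number in listed order) whose endpoints lie on opposite sides of y = 14.21, where each meets that height, and whether that is right or left of the point:
Knoll: 1–2 at x≈9.712 (right), 5–1 at x≈12.159 (right) → 2 crossings.
Basin: 1–2 at x≈14.027 (right), 2–3 at x≈10.472 (right) → 2 crossings.
Ford: no edge straddles that height → 0 crossings.
Mesa: no edge straddles that height → 0 crossings.
Spur: no edge straddles that height → 0 crossings.
Hollow: 2–3 at x≈6.666 (left), 4–1 at x≈10.711 (right) → 1 crossing.
Only Hollow has an odd count, so the point is inside Hollow.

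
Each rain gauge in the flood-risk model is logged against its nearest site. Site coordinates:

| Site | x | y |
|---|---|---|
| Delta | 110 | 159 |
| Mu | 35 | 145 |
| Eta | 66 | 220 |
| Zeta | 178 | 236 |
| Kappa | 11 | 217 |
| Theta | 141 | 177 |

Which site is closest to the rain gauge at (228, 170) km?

Squared distances to each site:
Delta: 14045.000; Mu: 37874.000; Eta: 28744.000; Zeta: 6856.000; Kappa: 49298.000; Theta: 7618.000.
Minimum at Zeta.

Zeta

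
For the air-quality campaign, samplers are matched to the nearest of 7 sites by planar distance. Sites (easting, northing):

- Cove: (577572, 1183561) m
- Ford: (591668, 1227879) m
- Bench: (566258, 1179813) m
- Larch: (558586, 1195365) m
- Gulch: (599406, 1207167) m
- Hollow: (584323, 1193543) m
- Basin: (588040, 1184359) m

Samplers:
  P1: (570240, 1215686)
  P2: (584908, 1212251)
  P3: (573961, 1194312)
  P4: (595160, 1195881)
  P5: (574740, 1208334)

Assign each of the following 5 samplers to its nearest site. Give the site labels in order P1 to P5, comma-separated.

P1 → Larch (d²=548758757.00)
P2 → Gulch (d²=236039060.00)
P3 → Hollow (d²=107962405.00)
P4 → Hollow (d²=122906813.00)
P5 → Hollow (d²=310607570.00)

Larch, Gulch, Hollow, Hollow, Hollow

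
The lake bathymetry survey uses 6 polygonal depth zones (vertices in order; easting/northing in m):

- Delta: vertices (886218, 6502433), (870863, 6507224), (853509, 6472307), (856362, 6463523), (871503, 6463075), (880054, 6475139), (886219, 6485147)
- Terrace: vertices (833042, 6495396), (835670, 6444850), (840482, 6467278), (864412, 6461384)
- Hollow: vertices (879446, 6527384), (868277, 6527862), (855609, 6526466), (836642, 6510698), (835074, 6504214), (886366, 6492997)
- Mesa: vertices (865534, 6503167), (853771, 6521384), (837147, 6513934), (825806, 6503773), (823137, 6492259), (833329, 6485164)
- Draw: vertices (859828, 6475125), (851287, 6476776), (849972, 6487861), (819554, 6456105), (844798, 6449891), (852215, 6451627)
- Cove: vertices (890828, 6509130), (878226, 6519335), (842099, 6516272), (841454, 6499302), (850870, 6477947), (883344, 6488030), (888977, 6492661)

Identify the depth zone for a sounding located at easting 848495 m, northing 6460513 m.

Cast a ray rightward from (848495, 6460513). For each polygon, the edges (by vertex number in listed order) whose endpoints lie on opposite sides of northing = 6460513, where each meets that height, and whether that is right or left of the point:
Delta: no edge straddles that height → 0 crossings.
Terrace: 1–2 at easting≈834855.6 (left), 2–3 at easting≈839030.5 (left) → 0 crossings.
Hollow: no edge straddles that height → 0 crossings.
Mesa: no edge straddles that height → 0 crossings.
Draw: 3–4 at easting≈823776.3 (left), 6–1 at easting≈855093.9 (right) → 1 crossing.
Cove: no edge straddles that height → 0 crossings.
Only Draw has an odd count, so the point is inside Draw.

Draw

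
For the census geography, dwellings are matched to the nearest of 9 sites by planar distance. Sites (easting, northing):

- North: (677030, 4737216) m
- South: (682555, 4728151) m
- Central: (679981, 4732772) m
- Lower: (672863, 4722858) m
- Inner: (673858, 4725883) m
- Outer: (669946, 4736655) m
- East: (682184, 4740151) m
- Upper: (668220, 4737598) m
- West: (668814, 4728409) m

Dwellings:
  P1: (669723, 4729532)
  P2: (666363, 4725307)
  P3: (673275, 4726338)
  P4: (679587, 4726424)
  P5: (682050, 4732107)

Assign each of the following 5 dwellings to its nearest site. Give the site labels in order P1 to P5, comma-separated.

West, West, Inner, South, Central

P1 → West (d²=2087410.00)
P2 → West (d²=15629805.00)
P3 → Inner (d²=546914.00)
P4 → South (d²=11791553.00)
P5 → Central (d²=4722986.00)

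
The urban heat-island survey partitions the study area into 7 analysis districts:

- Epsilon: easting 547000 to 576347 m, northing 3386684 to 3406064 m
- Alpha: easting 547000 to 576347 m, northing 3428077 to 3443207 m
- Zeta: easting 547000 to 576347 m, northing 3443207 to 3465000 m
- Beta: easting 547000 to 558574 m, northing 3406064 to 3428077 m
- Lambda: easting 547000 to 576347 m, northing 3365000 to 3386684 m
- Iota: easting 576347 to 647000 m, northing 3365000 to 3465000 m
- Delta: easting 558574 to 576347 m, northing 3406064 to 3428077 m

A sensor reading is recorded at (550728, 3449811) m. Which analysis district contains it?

Zeta

The point has easting = 550728 and northing = 3449811.
Only Zeta satisfies 547000 ≤ easting ≤ 576347 and 3443207 ≤ northing ≤ 3465000.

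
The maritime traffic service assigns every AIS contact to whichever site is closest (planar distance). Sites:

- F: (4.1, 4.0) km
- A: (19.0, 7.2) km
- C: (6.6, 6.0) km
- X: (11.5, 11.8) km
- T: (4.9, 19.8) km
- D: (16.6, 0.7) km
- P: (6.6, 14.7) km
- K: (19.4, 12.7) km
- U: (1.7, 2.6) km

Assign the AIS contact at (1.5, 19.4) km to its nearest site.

T

Squared distances to each site:
F: 243.920; A: 455.090; C: 205.570; X: 157.760; T: 11.720; D: 577.700; P: 48.100; K: 365.300; U: 282.280.
Minimum at T.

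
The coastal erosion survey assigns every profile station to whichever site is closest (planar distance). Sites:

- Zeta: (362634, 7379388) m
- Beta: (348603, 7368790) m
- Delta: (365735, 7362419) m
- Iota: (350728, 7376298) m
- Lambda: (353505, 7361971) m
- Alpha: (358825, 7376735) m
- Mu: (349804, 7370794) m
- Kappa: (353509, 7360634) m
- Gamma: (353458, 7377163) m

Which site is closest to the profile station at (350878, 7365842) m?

Squared distances to each site:
Zeta: 321697652.000; Beta: 13866329.000; Delta: 232447378.000; Iota: 109350436.000; Lambda: 21885770.000; Alpha: 181812258.000; Mu: 25675780.000; Kappa: 34045425.000; Gamma: 134821441.000.
Minimum at Beta.

Beta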